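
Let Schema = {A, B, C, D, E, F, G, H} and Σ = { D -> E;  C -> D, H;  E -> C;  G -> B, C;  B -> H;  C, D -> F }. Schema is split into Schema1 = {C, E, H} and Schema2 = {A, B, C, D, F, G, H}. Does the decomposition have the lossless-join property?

Yes

Common attributes: Schema1 ∩ Schema2 = {C, H}.
Closure of {C, H}: C → D, H applies, adding D; C, D → F applies, adding F; D → E applies, adding E. So (C, H)⁺ = {C, D, E, F, H}.
This closure contains every attribute of Schema1, so Schema1 ∩ Schema2 → Schema1. The join is lossless.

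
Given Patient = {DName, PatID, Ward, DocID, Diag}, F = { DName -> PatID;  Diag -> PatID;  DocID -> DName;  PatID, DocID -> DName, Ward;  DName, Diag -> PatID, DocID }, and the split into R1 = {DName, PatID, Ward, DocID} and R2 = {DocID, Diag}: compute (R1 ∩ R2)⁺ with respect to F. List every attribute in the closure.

R1 ∩ R2 = {DocID}.
DocID → DName applies, adding DName
DName → PatID applies, adding PatID
PatID, DocID → DName, Ward applies, adding Ward
Closure: {DName, PatID, Ward, DocID}.

DName, PatID, Ward, DocID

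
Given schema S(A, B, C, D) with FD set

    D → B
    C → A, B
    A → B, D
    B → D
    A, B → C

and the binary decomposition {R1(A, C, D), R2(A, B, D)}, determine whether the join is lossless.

Yes

Common attributes: R1 ∩ R2 = {A, D}.
Closure of {A, D}: D → B applies, adding B; A, B → C applies, adding C. So (A, D)⁺ = {A, B, C, D}.
This closure contains every attribute of R1, so R1 ∩ R2 → R1. The join is lossless.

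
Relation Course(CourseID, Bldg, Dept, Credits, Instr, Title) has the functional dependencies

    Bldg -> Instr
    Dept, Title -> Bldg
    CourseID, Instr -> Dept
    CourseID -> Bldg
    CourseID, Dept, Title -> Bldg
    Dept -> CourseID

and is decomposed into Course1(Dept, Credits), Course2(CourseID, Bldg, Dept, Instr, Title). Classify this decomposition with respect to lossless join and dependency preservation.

lossy but dependency-preserving

Lossless test: (Dept)⁺ = {CourseID, Bldg, Dept, Instr}, which is a superkey of neither fragment — lossy.
Dependency preservation: every FD's attributes lie within a single fragment, so each can be enforced locally — preserved.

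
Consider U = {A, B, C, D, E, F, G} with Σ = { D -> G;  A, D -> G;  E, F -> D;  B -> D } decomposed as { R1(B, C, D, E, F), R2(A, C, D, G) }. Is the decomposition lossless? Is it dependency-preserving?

lossy but dependency-preserving

Lossless test: (C, D)⁺ = {C, D, G}, which is a superkey of neither fragment — lossy.
Dependency preservation: every FD's attributes lie within a single fragment, so each can be enforced locally — preserved.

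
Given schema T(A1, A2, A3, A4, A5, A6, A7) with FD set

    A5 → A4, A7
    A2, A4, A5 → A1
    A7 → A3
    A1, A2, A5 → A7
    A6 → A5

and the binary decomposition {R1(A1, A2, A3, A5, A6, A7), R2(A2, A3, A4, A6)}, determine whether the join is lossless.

Yes

Common attributes: R1 ∩ R2 = {A2, A3, A6}.
Closure of {A2, A3, A6}: A6 → A5 applies, adding A5; A5 → A4, A7 applies, adding A4, A7; A2, A4, A5 → A1 applies, adding A1. So (A2, A3, A6)⁺ = {A1, A2, A3, A4, A5, A6, A7}.
This closure contains every attribute of R1, so R1 ∩ R2 → R1. The join is lossless.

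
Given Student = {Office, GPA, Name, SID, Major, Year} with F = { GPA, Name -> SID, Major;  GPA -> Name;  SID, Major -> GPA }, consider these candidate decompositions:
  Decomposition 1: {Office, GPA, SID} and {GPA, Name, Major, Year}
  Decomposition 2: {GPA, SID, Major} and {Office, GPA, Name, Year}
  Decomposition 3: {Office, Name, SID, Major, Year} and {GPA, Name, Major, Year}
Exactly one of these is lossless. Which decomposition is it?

Decomposition 2

Decomposition 1: common = {GPA}, closure = {GPA, Name, SID, Major} → lossy.
Decomposition 2: common = {GPA}, closure = {GPA, Name, SID, Major} → lossless.
Decomposition 3: common = {Name, Major, Year}, closure = {Name, Major, Year} → lossy.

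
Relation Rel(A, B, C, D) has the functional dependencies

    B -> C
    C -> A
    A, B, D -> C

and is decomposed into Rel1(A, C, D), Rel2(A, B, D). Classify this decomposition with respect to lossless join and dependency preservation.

lossy and not dependency-preserving

Lossless test: (A, D)⁺ = {A, D}, which is a superkey of neither fragment — lossy.
Dependency preservation: the restricted closure of {B} across the fragments never reaches {C}, so B → C cannot be enforced without a join — not preserved.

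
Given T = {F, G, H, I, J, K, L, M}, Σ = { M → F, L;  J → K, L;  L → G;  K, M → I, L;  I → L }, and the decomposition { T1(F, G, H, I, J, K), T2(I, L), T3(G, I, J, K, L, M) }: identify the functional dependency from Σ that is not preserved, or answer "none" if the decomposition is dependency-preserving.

M → F, L

Check M → F, L: no single fragment contains all of {F, L, M}, and the restricted closure of {M} across the fragments never reaches {F, L}.
J → K, L is preserved.
L → G is preserved.
K, M → I, L is preserved.
I → L is preserved.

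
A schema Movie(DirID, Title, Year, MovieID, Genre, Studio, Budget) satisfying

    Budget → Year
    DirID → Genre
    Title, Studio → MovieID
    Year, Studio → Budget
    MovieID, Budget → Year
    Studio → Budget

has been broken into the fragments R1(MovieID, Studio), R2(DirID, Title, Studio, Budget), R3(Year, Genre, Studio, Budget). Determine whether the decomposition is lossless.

Chase test. Columns are DirID, Title, Year, MovieID, Genre, Studio, Budget; row i has aⱼ where attribute j ∈ Ri, else bᵢⱼ.
Initial tableau (one row per fragment):
  row 1: b11 b12 b13 a4 b15 a6 b17
  row 2: a1 a2 b23 b24 b25 a6 a7
  row 3: b31 b32 a3 b34 a5 a6 a7
Rows 2 and 3 agree on Budget; apply Budget→Year and equate their Year entries.
Rows 1 and 2 agree on Studio; apply Studio→Budget and equate their Budget entries.
Rows 1 and 2 agree on Budget; apply Budget→Year and equate their Year entries.
No row becomes fully distinguished — the join is lossy.

No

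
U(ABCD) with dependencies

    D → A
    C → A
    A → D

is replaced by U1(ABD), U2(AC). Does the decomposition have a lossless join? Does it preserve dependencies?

lossy but dependency-preserving

Lossless test: (A)⁺ = {AD}, which is a superkey of neither fragment — lossy.
Dependency preservation: every FD's attributes lie within a single fragment, so each can be enforced locally — preserved.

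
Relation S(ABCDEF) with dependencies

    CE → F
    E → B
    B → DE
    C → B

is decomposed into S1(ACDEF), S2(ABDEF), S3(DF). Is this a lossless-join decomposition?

Yes

Chase test. Columns are ABCDEF; row i has aⱼ where attribute j ∈ Si, else bᵢⱼ.
Initial tableau (one row per fragment):
  row 1: a1 b12 a3 a4 a5 a6
  row 2: a1 a2 b23 a4 a5 a6
  row 3: b31 b32 b33 a4 b35 a6
Rows 1 and 2 agree on E; apply E→B and equate their B entries.
Row 1 is now all distinguished symbols — the join is lossless.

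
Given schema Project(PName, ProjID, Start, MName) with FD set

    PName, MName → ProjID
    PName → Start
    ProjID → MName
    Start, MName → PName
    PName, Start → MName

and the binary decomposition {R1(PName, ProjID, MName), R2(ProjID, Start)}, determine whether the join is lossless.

Common attributes: R1 ∩ R2 = {ProjID}.
Closure of {ProjID}: ProjID → MName applies, adding MName. So (ProjID)⁺ = {ProjID, MName}.
The closure contains neither all of R1 = {PName, ProjID, MName} nor all of R2 = {ProjID, Start}, so the common attributes are not a superkey of either fragment. The join is lossy.

No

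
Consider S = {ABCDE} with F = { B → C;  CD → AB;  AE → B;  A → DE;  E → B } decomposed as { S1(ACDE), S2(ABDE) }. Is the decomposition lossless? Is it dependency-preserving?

Lossless test: (ADE)⁺ = {ABCDE}, which contains all of one fragment — lossless.
Dependency preservation: the restricted closure of {B} across the fragments never reaches {C}, so B → C cannot be enforced without a join — not preserved.

lossless but not dependency-preserving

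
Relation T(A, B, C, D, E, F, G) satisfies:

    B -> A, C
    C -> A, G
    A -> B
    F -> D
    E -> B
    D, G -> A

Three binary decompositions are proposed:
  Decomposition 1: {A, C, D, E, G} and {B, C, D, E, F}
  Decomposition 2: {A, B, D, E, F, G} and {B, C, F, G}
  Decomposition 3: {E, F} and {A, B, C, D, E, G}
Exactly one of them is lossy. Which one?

Decomposition 3

Decomposition 1: common = {C, D, E}, closure = {A, B, C, D, E, G} → lossless.
Decomposition 2: common = {B, F, G}, closure = {A, B, C, D, F, G} → lossless.
Decomposition 3: common = {E}, closure = {A, B, C, E, G} → lossy.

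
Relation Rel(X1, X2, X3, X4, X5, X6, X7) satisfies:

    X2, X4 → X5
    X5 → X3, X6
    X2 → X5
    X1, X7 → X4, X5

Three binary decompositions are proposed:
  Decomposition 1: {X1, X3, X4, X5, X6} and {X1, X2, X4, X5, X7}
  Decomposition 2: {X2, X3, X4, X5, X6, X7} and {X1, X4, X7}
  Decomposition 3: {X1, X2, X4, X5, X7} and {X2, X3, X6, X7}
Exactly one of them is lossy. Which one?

Decomposition 2

Decomposition 1: common = {X1, X4, X5}, closure = {X1, X3, X4, X5, X6} → lossless.
Decomposition 2: common = {X4, X7}, closure = {X4, X7} → lossy.
Decomposition 3: common = {X2, X7}, closure = {X2, X3, X5, X6, X7} → lossless.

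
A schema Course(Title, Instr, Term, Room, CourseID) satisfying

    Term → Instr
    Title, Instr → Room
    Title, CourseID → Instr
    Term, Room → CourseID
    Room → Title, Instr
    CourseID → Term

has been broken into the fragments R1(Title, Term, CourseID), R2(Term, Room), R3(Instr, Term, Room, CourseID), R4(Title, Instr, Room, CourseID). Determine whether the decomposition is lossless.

Chase test. Columns are Title, Instr, Term, Room, CourseID; row i has aⱼ where attribute j ∈ Ri, else bᵢⱼ.
Initial tableau (one row per fragment):
  row 1: a1 b12 a3 b14 a5
  row 2: b21 b22 a3 a4 b25
  row 3: b31 a2 a3 a4 a5
  row 4: a1 a2 b43 a4 a5
Rows 1 and 2 agree on Term; apply Term→Instr and equate their Instr entries.
Rows 1 and 3 agree on Term; apply Term→Instr and equate their Instr entries.
Rows 1 and 4 agree on Title, Instr; apply Title, Instr→Room and equate their Room entries.
Rows 1 and 2 agree on Term, Room; apply Term, Room→CourseID and equate their CourseID entries.
Rows 1 and 2 agree on Room; apply Room→Title, Instr and equate their Title, Instr entries.
Rows 1 and 3 agree on Room; apply Room→Title, Instr and equate their Title, Instr entries.
Rows 1 and 4 agree on CourseID; apply CourseID→Term and equate their Term entries.
Row 1 is now all distinguished symbols — the join is lossless.

Yes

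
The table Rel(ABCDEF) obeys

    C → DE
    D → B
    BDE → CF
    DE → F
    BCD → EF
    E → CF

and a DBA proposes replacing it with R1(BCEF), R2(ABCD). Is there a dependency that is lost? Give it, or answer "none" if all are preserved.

C → DE: restricted closure across fragments reaches DE.
D → B lies within R2.
BDE → CF: restricted closure across fragments reaches CF.
DE → F: restricted closure across fragments reaches F.
BCD → EF: restricted closure across fragments reaches EF.
E → CF lies within R1.
Every dependency is enforceable on the fragments, so the decomposition is dependency-preserving.

none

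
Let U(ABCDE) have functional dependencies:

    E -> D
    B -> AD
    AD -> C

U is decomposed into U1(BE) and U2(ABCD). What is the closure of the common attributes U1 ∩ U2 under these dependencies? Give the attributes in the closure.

U1 ∩ U2 = {B}.
B → AD applies, adding AD
AD → C applies, adding C
Closure: {ABCD}.

ABCD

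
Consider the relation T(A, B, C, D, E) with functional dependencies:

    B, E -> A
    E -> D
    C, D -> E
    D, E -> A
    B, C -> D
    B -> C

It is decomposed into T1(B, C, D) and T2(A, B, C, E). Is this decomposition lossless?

Common attributes: T1 ∩ T2 = {B, C}.
Closure of {B, C}: B, C → D applies, adding D; C, D → E applies, adding E; D, E → A applies, adding A. So (B, C)⁺ = {A, B, C, D, E}.
This closure contains every attribute of T1, so T1 ∩ T2 → T1. The join is lossless.

Yes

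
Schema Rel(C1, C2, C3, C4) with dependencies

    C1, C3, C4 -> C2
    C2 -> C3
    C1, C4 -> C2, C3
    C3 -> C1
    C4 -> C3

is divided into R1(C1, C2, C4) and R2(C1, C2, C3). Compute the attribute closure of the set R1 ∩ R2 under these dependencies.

C1, C2, C3

R1 ∩ R2 = {C1, C2}.
C2 → C3 applies, adding C3
Closure: {C1, C2, C3}.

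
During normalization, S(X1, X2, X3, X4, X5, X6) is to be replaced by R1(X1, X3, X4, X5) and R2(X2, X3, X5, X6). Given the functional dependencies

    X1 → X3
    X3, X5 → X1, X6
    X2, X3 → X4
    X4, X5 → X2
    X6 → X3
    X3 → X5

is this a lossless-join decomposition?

Common attributes: R1 ∩ R2 = {X3, X5}.
Closure of {X3, X5}: X3, X5 → X1, X6 applies, adding X1, X6. So (X3, X5)⁺ = {X1, X3, X5, X6}.
The closure contains neither all of R1 = {X1, X3, X4, X5} nor all of R2 = {X2, X3, X5, X6}, so the common attributes are not a superkey of either fragment. The join is lossy.

No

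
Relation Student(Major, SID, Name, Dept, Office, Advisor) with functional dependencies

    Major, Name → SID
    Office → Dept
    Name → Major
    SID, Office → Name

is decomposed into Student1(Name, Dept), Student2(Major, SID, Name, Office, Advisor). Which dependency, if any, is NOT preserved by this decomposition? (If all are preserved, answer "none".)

Check Office → Dept: no single fragment contains all of {Dept, Office}, and the restricted closure of {Office} across the fragments never reaches {Dept}.
Major, Name → SID is preserved.
Name → Major is preserved.
SID, Office → Name is preserved.

Office → Dept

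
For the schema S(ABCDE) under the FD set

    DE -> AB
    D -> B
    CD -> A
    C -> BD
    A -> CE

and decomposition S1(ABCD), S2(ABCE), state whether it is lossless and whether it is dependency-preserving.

Lossless test: (ABC)⁺ = {ABCDE}, which contains all of one fragment — lossless.
Dependency preservation: the restricted closure of {DE} across the fragments never reaches {AB}, so DE → AB cannot be enforced without a join — not preserved.

lossless but not dependency-preserving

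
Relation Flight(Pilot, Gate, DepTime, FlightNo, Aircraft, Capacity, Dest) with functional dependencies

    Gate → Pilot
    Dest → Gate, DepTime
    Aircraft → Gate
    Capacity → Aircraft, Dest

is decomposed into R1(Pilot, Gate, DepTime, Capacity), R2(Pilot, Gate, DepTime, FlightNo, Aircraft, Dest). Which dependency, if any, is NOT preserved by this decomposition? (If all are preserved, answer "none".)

Capacity → Aircraft, Dest

Check Capacity → Aircraft, Dest: no single fragment contains all of {Aircraft, Capacity, Dest}, and the restricted closure of {Capacity} across the fragments never reaches {Aircraft, Dest}.
Gate → Pilot is preserved.
Dest → Gate, DepTime is preserved.
Aircraft → Gate is preserved.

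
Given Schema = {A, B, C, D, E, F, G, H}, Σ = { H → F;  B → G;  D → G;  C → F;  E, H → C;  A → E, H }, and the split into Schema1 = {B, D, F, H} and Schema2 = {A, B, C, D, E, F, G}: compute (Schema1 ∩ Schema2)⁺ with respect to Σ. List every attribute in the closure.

B, D, F, G

Schema1 ∩ Schema2 = {B, D, F}.
B → G applies, adding G
Closure: {B, D, F, G}.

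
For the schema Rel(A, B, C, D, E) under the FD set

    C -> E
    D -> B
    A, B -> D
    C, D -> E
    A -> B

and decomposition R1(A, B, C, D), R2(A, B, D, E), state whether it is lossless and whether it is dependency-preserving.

Lossless test: (A, B, D)⁺ = {A, B, D}, which is a superkey of neither fragment — lossy.
Dependency preservation: the restricted closure of {C} across the fragments never reaches {E}, so C → E cannot be enforced without a join — not preserved.

lossy and not dependency-preserving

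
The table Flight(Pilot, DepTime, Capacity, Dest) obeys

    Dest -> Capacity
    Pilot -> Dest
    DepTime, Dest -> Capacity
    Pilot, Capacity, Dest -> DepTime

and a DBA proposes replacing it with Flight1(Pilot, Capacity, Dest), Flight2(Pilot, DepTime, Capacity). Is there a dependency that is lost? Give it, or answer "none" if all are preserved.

Dest → Capacity lies within Flight1.
Pilot → Dest lies within Flight1.
DepTime, Dest → Capacity: restricted closure across fragments reaches Capacity.
Pilot, Capacity, Dest → DepTime: restricted closure across fragments reaches DepTime.
Every dependency is enforceable on the fragments, so the decomposition is dependency-preserving.

none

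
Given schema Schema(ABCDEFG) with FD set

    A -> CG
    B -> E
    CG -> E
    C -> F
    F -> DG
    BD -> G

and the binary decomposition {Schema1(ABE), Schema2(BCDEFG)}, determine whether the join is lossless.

Common attributes: Schema1 ∩ Schema2 = {BE}.
No dependency enlarges {BE}, so (BE)⁺ = {BE}.
The closure contains neither all of Schema1 = {ABE} nor all of Schema2 = {BCDEFG}, so the common attributes are not a superkey of either fragment. The join is lossy.

No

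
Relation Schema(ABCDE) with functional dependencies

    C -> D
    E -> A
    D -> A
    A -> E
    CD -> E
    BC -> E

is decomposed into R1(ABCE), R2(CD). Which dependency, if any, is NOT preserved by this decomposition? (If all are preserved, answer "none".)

Check D → A: no single fragment contains all of {AD}, and the restricted closure of {D} across the fragments never reaches {A}.
C → D is preserved.
E → A is preserved.
A → E is preserved.
CD → E is preserved.
BC → E is preserved.

D -> A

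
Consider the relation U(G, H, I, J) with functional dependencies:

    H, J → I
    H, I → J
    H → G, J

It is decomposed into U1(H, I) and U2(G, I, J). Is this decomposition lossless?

No

Common attributes: U1 ∩ U2 = {I}.
No dependency enlarges {I}, so (I)⁺ = {I}.
The closure contains neither all of U1 = {H, I} nor all of U2 = {G, I, J}, so the common attributes are not a superkey of either fragment. The join is lossy.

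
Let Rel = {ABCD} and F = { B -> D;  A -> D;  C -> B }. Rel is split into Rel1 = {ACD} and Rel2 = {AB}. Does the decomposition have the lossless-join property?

Common attributes: Rel1 ∩ Rel2 = {A}.
Closure of {A}: A → D applies, adding D. So (A)⁺ = {AD}.
The closure contains neither all of Rel1 = {ACD} nor all of Rel2 = {AB}, so the common attributes are not a superkey of either fragment. The join is lossy.

No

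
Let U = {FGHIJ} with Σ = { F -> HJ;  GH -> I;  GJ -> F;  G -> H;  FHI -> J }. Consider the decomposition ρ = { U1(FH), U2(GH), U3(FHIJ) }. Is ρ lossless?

No

Chase test. Columns are FGHIJ; row i has aⱼ where attribute j ∈ Ui, else bᵢⱼ.
Initial tableau (one row per fragment):
  row 1: a1 b12 a3 b14 b15
  row 2: b21 a2 a3 b24 b25
  row 3: a1 b32 a3 a4 a5
Rows 1 and 3 agree on F; apply F→HJ and equate their HJ entries.
No row becomes fully distinguished — the join is lossy.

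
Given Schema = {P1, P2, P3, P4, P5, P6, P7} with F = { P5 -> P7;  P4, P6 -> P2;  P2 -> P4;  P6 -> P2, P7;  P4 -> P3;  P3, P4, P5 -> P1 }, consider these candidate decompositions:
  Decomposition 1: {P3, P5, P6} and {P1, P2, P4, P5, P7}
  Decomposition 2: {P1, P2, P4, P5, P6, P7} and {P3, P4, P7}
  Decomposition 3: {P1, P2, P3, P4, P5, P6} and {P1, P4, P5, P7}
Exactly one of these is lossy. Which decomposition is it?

Decomposition 1: common = {P5}, closure = {P5, P7} → lossy.
Decomposition 2: common = {P4, P7}, closure = {P3, P4, P7} → lossless.
Decomposition 3: common = {P1, P4, P5}, closure = {P1, P3, P4, P5, P7} → lossless.

Decomposition 1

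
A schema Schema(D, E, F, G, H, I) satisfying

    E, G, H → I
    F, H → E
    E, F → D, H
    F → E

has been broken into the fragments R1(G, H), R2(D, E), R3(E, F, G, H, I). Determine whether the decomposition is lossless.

No

Chase test. Columns are D, E, F, G, H, I; row i has aⱼ where attribute j ∈ Ri, else bᵢⱼ.
Initial tableau (one row per fragment):
  row 1: b11 b12 b13 a4 a5 b16
  row 2: a1 a2 b23 b24 b25 b26
  row 3: b31 a2 a3 a4 a5 a6
No row becomes fully distinguished — the join is lossy.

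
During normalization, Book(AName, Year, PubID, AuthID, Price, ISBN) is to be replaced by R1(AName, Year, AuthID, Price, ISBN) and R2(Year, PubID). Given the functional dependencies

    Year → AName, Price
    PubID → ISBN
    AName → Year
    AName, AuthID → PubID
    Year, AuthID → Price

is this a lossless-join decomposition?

Common attributes: R1 ∩ R2 = {Year}.
Closure of {Year}: Year → AName, Price applies, adding AName, Price. So (Year)⁺ = {AName, Year, Price}.
The closure contains neither all of R1 = {AName, Year, AuthID, Price, ISBN} nor all of R2 = {Year, PubID}, so the common attributes are not a superkey of either fragment. The join is lossy.

No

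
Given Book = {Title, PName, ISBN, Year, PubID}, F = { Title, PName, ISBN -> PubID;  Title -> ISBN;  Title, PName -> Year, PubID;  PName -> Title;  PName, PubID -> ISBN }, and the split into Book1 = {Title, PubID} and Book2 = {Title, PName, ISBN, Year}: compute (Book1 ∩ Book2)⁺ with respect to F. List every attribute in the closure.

Book1 ∩ Book2 = {Title}.
Title → ISBN applies, adding ISBN
Closure: {Title, ISBN}.

Title, ISBN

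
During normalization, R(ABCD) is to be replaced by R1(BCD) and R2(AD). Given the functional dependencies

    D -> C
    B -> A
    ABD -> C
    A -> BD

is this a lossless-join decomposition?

Common attributes: R1 ∩ R2 = {D}.
Closure of {D}: D → C applies, adding C. So (D)⁺ = {CD}.
The closure contains neither all of R1 = {BCD} nor all of R2 = {AD}, so the common attributes are not a superkey of either fragment. The join is lossy.

No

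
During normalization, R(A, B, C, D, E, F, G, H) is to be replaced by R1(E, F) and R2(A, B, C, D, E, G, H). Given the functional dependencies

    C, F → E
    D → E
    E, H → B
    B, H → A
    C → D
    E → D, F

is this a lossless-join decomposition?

Yes

Common attributes: R1 ∩ R2 = {E}.
Closure of {E}: E → D, F applies, adding D, F. So (E)⁺ = {D, E, F}.
This closure contains every attribute of R1, so R1 ∩ R2 → R1. The join is lossless.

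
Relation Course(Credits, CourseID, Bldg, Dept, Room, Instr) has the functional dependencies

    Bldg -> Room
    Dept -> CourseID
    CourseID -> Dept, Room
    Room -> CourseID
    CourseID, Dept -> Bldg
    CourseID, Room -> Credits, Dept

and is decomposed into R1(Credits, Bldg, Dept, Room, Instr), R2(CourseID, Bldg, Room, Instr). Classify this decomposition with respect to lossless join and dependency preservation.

Lossless test: (Bldg, Room, Instr)⁺ = {Credits, CourseID, Bldg, Dept, Room, Instr}, which contains all of one fragment — lossless.
Dependency preservation: Dept → CourseID; CourseID → Dept, Room; CourseID, Dept → Bldg; CourseID, Room → Credits, Dept are not contained in any single fragment, but the restricted closure of each left-hand side across the fragments still reaches the right-hand side; the remaining FDs each lie inside some fragment. All dependencies are preserved.

lossless and dependency-preserving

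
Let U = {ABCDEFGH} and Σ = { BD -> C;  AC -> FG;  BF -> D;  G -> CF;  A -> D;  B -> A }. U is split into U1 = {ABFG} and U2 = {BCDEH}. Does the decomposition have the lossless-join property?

Common attributes: U1 ∩ U2 = {B}.
Closure of {B}: B → A applies, adding A; A → D applies, adding D; BD → C applies, adding C; AC → FG applies, adding FG. So (B)⁺ = {ABCDFG}.
This closure contains every attribute of U1, so U1 ∩ U2 → U1. The join is lossless.

Yes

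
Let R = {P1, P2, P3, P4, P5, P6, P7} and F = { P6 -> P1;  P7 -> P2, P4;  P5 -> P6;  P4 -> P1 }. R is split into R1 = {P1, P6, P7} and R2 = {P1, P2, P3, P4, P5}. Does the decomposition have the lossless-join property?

Common attributes: R1 ∩ R2 = {P1}.
No dependency enlarges {P1}, so (P1)⁺ = {P1}.
The closure contains neither all of R1 = {P1, P6, P7} nor all of R2 = {P1, P2, P3, P4, P5}, so the common attributes are not a superkey of either fragment. The join is lossy.

No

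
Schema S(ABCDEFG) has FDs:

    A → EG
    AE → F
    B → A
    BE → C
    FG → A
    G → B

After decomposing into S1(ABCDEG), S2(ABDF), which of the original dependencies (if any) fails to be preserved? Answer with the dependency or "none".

A → EG lies within S1.
AE → F: restricted closure across fragments reaches F.
B → A lies within S1.
BE → C lies within S1.
FG → A: restricted closure across fragments reaches A.
G → B lies within S1.
Every dependency is enforceable on the fragments, so the decomposition is dependency-preserving.

none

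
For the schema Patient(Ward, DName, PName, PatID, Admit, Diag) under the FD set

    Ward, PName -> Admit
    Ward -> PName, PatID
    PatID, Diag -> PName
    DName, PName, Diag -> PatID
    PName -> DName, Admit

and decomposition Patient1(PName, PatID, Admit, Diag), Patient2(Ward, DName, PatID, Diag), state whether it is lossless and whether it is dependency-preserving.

lossless but not dependency-preserving

Lossless test: (PatID, Diag)⁺ = {DName, PName, PatID, Admit, Diag}, which contains all of one fragment — lossless.
Dependency preservation: the restricted closure of {Ward} across the fragments never reaches {PName, PatID}, so Ward → PName, PatID cannot be enforced without a join — not preserved.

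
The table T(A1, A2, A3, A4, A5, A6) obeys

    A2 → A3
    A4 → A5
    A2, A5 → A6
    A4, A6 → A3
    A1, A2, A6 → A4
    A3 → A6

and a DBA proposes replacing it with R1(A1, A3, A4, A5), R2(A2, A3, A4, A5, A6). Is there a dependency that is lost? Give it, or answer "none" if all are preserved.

Check A1, A2, A6 → A4: no single fragment contains all of {A1, A2, A4, A6}, and the restricted closure of {A1, A2, A6} across the fragments never reaches {A4}.
A2 → A3 is preserved.
A4 → A5 is preserved.
A2, A5 → A6 is preserved.
A4, A6 → A3 is preserved.
A3 → A6 is preserved.

A1, A2, A6 → A4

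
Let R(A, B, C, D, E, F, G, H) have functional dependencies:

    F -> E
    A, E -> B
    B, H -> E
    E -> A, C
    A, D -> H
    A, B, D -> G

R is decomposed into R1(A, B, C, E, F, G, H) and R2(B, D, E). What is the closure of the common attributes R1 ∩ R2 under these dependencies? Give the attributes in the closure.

R1 ∩ R2 = {B, E}.
E → A, C applies, adding A, C
Closure: {A, B, C, E}.

A, B, C, E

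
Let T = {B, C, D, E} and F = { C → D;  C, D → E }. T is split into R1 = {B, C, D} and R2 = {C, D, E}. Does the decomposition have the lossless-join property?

Yes

Common attributes: R1 ∩ R2 = {C, D}.
Closure of {C, D}: C, D → E applies, adding E. So (C, D)⁺ = {C, D, E}.
This closure contains every attribute of R2, so R1 ∩ R2 → R2. The join is lossless.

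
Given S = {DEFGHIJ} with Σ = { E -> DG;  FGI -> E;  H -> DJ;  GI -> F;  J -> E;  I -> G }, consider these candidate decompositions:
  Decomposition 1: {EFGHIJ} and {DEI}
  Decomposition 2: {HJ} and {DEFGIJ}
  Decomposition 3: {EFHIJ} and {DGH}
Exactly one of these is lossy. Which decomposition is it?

Decomposition 2

Decomposition 1: common = {EI}, closure = {DEFGI} → lossless.
Decomposition 2: common = {J}, closure = {DEGJ} → lossy.
Decomposition 3: common = {H}, closure = {DEGHJ} → lossless.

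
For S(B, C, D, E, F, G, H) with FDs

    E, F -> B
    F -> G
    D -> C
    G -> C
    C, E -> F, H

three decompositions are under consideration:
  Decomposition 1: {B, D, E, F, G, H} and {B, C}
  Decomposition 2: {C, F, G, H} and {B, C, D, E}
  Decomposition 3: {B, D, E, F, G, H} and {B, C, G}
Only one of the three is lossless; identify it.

Decomposition 1: common = {B}, closure = {B} → lossy.
Decomposition 2: common = {C}, closure = {C} → lossy.
Decomposition 3: common = {B, G}, closure = {B, C, G} → lossless.

Decomposition 3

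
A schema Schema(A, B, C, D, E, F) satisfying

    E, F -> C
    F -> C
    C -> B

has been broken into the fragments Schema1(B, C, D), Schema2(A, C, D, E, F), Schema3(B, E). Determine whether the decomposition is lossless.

Yes

Chase test. Columns are A, B, C, D, E, F; row i has aⱼ where attribute j ∈ Schemai, else bᵢⱼ.
Initial tableau (one row per fragment):
  row 1: b11 a2 a3 a4 b15 b16
  row 2: a1 b22 a3 a4 a5 a6
  row 3: b31 a2 b33 b34 a5 b36
Rows 1 and 2 agree on C; apply C→B and equate their B entries.
Row 2 is now all distinguished symbols — the join is lossless.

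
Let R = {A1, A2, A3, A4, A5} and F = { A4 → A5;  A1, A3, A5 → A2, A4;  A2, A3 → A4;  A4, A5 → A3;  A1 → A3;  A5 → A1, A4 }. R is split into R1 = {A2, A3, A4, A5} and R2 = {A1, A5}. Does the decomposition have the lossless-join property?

Yes

Common attributes: R1 ∩ R2 = {A5}.
Closure of {A5}: A5 → A1, A4 applies, adding A1, A4; A4, A5 → A3 applies, adding A3; A1, A3, A5 → A2, A4 applies, adding A2. So (A5)⁺ = {A1, A2, A3, A4, A5}.
This closure contains every attribute of R1, so R1 ∩ R2 → R1. The join is lossless.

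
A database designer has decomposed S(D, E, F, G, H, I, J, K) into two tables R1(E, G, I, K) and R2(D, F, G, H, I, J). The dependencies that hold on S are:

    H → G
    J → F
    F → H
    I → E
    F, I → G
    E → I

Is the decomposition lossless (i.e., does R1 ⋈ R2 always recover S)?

Common attributes: R1 ∩ R2 = {G, I}.
Closure of {G, I}: I → E applies, adding E. So (G, I)⁺ = {E, G, I}.
The closure contains neither all of R1 = {E, G, I, K} nor all of R2 = {D, F, G, H, I, J}, so the common attributes are not a superkey of either fragment. The join is lossy.

No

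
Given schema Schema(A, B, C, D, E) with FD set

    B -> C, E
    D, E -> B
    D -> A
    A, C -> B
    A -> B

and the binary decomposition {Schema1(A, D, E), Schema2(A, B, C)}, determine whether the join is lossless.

Common attributes: Schema1 ∩ Schema2 = {A}.
Closure of {A}: A → B applies, adding B; B → C, E applies, adding C, E. So (A)⁺ = {A, B, C, E}.
This closure contains every attribute of Schema2, so Schema1 ∩ Schema2 → Schema2. The join is lossless.

Yes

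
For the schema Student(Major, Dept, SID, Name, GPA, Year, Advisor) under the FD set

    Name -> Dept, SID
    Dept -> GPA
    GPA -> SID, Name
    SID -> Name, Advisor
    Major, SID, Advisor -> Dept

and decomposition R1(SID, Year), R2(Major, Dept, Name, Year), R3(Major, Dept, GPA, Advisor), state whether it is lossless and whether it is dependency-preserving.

lossy and not dependency-preserving

Lossless test (chase): Rows 2 and 3 agree on Dept; apply Dept→GPA and equate their GPA entries. Rows 2 and 3 agree on GPA; apply GPA→SID, Name and equate their SID, Name entries. Rows 2 and 3 agree on SID; apply SID→Name, Advisor and equate their Name, Advisor entries. No row becomes fully distinguished — the join is lossy.
Dependency preservation: the restricted closure of {Name} across the fragments never reaches {Dept, SID}, so Name → Dept, SID cannot be enforced without a join — not preserved.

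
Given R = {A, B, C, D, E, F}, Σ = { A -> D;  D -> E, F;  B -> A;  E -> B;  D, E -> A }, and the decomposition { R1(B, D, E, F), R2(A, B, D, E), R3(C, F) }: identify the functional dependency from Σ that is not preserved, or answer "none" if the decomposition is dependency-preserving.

A → D lies within R2.
D → E, F lies within R1.
B → A lies within R2.
E → B lies within R1.
D, E → A lies within R2.
Every dependency is enforceable on the fragments, so the decomposition is dependency-preserving.

none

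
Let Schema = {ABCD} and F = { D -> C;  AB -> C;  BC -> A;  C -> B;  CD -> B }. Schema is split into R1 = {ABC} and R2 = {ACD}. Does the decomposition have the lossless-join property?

Common attributes: R1 ∩ R2 = {AC}.
Closure of {AC}: C → B applies, adding B. So (AC)⁺ = {ABC}.
This closure contains every attribute of R1, so R1 ∩ R2 → R1. The join is lossless.

Yes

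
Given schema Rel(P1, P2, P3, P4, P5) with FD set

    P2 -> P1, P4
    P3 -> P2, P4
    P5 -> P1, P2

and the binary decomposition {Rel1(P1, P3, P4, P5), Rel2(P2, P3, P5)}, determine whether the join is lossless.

Yes

Common attributes: Rel1 ∩ Rel2 = {P3, P5}.
Closure of {P3, P5}: P3 → P2, P4 applies, adding P2, P4; P5 → P1, P2 applies, adding P1. So (P3, P5)⁺ = {P1, P2, P3, P4, P5}.
This closure contains every attribute of Rel1, so Rel1 ∩ Rel2 → Rel1. The join is lossless.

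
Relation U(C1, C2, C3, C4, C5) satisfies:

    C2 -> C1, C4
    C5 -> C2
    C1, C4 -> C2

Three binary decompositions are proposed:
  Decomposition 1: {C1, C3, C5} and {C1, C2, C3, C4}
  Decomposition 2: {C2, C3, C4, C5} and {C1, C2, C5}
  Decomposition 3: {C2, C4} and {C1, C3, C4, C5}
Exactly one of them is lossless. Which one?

Decomposition 1: common = {C1, C3}, closure = {C1, C3} → lossy.
Decomposition 2: common = {C2, C5}, closure = {C1, C2, C4, C5} → lossless.
Decomposition 3: common = {C4}, closure = {C4} → lossy.

Decomposition 2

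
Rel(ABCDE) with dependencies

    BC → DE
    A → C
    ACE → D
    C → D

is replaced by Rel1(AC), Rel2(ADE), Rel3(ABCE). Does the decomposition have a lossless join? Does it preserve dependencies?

Lossless test (chase): Rows 1 and 2 agree on A; apply A→C and equate their C entries. Rows 2 and 3 agree on ACE; apply ACE→D and equate their D entries. Rows 1 and 2 agree on C; apply C→D and equate their D entries. Row 3 is now all distinguished symbols — the join is lossless.
Dependency preservation: the restricted closure of {BC} across the fragments never reaches {DE}, so BC → DE cannot be enforced without a join — not preserved.

lossless but not dependency-preserving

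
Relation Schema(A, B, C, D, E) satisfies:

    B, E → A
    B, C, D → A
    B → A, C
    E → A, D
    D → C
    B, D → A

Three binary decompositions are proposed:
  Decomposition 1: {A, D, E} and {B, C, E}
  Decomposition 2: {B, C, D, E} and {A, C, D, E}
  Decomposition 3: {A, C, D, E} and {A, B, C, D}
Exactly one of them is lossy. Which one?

Decomposition 1: common = {E}, closure = {A, C, D, E} → lossless.
Decomposition 2: common = {C, D, E}, closure = {A, C, D, E} → lossless.
Decomposition 3: common = {A, C, D}, closure = {A, C, D} → lossy.

Decomposition 3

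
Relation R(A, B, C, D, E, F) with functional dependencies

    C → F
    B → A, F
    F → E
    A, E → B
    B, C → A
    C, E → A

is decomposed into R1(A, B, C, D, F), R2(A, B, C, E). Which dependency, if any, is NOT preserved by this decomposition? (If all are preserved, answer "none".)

Check F → E: no single fragment contains all of {E, F}, and the restricted closure of {F} across the fragments never reaches {E}.
C → F is preserved.
B → A, F is preserved.
A, E → B is preserved.
B, C → A is preserved.
C, E → A is preserved.

F → E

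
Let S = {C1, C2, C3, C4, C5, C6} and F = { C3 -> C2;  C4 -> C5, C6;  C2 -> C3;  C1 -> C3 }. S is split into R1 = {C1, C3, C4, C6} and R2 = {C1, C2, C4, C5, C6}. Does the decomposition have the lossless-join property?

Common attributes: R1 ∩ R2 = {C1, C4, C6}.
Closure of {C1, C4, C6}: C4 → C5, C6 applies, adding C5; C1 → C3 applies, adding C3; C3 → C2 applies, adding C2. So (C1, C4, C6)⁺ = {C1, C2, C3, C4, C5, C6}.
This closure contains every attribute of R1, so R1 ∩ R2 → R1. The join is lossless.

Yes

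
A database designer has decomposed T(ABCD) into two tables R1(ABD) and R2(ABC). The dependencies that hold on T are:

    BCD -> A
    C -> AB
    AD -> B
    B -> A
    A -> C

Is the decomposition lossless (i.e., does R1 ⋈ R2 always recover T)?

Yes

Common attributes: R1 ∩ R2 = {AB}.
Closure of {AB}: A → C applies, adding C. So (AB)⁺ = {ABC}.
This closure contains every attribute of R2, so R1 ∩ R2 → R2. The join is lossless.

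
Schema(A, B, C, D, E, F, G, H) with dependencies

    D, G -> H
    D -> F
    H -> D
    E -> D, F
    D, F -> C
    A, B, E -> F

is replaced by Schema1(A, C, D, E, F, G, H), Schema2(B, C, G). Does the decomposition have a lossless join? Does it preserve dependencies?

Lossless test: (C, G)⁺ = {C, G}, which is a superkey of neither fragment — lossy.
Dependency preservation: A, B, E → F is not contained in any single fragment, but the restricted closure of its left-hand side across the fragments still reaches the right-hand side; the remaining FDs each lie inside some fragment. All dependencies are preserved.

lossy but dependency-preserving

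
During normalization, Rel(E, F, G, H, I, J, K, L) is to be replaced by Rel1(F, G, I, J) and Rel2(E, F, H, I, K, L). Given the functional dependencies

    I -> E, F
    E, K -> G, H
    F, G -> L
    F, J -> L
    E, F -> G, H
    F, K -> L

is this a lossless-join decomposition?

No

Common attributes: Rel1 ∩ Rel2 = {F, I}.
Closure of {F, I}: I → E, F applies, adding E; E, F → G, H applies, adding G, H; F, G → L applies, adding L. So (F, I)⁺ = {E, F, G, H, I, L}.
The closure contains neither all of Rel1 = {F, G, I, J} nor all of Rel2 = {E, F, H, I, K, L}, so the common attributes are not a superkey of either fragment. The join is lossy.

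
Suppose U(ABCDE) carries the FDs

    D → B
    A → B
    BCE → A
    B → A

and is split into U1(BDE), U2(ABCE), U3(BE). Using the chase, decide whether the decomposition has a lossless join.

No

Chase test. Columns are ABCDE; row i has aⱼ where attribute j ∈ Ui, else bᵢⱼ.
Initial tableau (one row per fragment):
  row 1: b11 a2 b13 a4 a5
  row 2: a1 a2 a3 b24 a5
  row 3: b31 a2 b33 b34 a5
Rows 1 and 2 agree on B; apply B→A and equate their A entries.
Rows 1 and 3 agree on B; apply B→A and equate their A entries.
No row becomes fully distinguished — the join is lossy.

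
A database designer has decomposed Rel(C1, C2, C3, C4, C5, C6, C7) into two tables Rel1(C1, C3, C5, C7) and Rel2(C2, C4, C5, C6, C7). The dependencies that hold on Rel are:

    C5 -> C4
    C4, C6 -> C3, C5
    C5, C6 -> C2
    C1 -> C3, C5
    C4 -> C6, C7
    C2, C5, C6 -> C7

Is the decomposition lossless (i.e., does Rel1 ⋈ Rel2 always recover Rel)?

Common attributes: Rel1 ∩ Rel2 = {C5, C7}.
Closure of {C5, C7}: C5 → C4 applies, adding C4; C4 → C6, C7 applies, adding C6; C4, C6 → C3, C5 applies, adding C3; C5, C6 → C2 applies, adding C2. So (C5, C7)⁺ = {C2, C3, C4, C5, C6, C7}.
This closure contains every attribute of Rel2, so Rel1 ∩ Rel2 → Rel2. The join is lossless.

Yes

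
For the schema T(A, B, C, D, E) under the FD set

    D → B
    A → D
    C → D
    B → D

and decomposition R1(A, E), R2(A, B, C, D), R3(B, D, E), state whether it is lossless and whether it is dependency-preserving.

lossy but dependency-preserving

Lossless test (chase): Rows 1 and 2 agree on A; apply A→D and equate their D entries. Rows 1 and 2 agree on D; apply D→B and equate their B entries. No row becomes fully distinguished — the join is lossy.
Dependency preservation: every FD's attributes lie within a single fragment, so each can be enforced locally — preserved.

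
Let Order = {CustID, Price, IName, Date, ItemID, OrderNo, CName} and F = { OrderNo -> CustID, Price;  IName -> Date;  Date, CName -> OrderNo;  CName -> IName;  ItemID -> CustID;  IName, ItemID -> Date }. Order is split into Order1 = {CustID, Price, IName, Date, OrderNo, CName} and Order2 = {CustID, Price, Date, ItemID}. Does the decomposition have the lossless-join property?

Common attributes: Order1 ∩ Order2 = {CustID, Price, Date}.
No dependency enlarges {CustID, Price, Date}, so (CustID, Price, Date)⁺ = {CustID, Price, Date}.
The closure contains neither all of Order1 = {CustID, Price, IName, Date, OrderNo, CName} nor all of Order2 = {CustID, Price, Date, ItemID}, so the common attributes are not a superkey of either fragment. The join is lossy.

No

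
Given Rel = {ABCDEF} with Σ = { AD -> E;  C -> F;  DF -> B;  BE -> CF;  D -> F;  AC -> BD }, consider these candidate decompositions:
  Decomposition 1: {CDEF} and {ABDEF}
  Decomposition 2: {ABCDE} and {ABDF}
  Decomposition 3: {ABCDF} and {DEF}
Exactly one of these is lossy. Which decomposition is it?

Decomposition 3

Decomposition 1: common = {DEF}, closure = {BCDEF} → lossless.
Decomposition 2: common = {ABD}, closure = {ABCDEF} → lossless.
Decomposition 3: common = {DF}, closure = {BDF} → lossy.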